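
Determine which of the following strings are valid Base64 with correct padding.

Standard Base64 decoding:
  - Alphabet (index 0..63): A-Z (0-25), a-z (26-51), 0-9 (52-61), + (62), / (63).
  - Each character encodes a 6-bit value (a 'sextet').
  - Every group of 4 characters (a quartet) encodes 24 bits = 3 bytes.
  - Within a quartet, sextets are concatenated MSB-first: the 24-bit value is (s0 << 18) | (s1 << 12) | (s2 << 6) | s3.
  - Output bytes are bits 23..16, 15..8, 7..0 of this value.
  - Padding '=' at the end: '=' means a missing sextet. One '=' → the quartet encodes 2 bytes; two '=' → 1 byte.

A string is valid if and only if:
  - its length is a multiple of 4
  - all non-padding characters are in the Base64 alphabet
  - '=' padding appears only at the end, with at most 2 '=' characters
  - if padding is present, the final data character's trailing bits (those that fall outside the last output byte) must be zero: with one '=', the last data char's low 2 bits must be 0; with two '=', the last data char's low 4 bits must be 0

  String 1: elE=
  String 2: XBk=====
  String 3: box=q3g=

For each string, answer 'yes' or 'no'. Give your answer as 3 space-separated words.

String 1: 'elE=' → valid
String 2: 'XBk=====' → invalid (5 pad chars (max 2))
String 3: 'box=q3g=' → invalid (bad char(s): ['=']; '=' in middle)

Answer: yes no no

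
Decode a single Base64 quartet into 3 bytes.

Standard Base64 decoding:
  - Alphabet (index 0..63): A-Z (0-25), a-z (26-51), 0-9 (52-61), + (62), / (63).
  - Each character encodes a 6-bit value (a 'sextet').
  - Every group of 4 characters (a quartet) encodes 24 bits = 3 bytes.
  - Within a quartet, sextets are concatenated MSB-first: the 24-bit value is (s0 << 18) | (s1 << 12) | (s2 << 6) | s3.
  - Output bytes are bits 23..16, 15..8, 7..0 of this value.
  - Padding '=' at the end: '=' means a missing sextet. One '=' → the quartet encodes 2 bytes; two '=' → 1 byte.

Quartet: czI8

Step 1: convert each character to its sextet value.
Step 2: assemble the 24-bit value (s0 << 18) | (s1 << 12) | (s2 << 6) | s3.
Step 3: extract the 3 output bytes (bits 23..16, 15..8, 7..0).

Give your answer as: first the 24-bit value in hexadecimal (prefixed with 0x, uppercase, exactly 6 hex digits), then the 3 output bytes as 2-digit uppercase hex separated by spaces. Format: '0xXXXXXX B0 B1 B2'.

Answer: 0x73323C 73 32 3C

Derivation:
Sextets: c=28, z=51, I=8, 8=60
24-bit: (28<<18) | (51<<12) | (8<<6) | 60
      = 0x700000 | 0x033000 | 0x000200 | 0x00003C
      = 0x73323C
Bytes: (v>>16)&0xFF=73, (v>>8)&0xFF=32, v&0xFF=3C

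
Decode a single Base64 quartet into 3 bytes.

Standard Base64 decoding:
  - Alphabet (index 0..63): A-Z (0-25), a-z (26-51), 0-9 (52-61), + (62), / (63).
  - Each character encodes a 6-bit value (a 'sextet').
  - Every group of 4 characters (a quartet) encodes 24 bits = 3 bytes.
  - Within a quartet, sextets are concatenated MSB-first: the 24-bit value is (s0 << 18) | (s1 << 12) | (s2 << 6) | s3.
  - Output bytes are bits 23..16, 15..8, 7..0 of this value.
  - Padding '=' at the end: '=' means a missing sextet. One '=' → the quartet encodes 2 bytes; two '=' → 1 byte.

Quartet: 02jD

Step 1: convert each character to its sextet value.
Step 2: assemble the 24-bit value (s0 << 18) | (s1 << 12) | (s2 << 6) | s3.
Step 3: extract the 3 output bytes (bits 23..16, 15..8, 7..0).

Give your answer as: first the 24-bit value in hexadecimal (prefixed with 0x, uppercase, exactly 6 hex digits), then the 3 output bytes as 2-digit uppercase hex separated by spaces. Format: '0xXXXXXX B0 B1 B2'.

Sextets: 0=52, 2=54, j=35, D=3
24-bit: (52<<18) | (54<<12) | (35<<6) | 3
      = 0xD00000 | 0x036000 | 0x0008C0 | 0x000003
      = 0xD368C3
Bytes: (v>>16)&0xFF=D3, (v>>8)&0xFF=68, v&0xFF=C3

Answer: 0xD368C3 D3 68 C3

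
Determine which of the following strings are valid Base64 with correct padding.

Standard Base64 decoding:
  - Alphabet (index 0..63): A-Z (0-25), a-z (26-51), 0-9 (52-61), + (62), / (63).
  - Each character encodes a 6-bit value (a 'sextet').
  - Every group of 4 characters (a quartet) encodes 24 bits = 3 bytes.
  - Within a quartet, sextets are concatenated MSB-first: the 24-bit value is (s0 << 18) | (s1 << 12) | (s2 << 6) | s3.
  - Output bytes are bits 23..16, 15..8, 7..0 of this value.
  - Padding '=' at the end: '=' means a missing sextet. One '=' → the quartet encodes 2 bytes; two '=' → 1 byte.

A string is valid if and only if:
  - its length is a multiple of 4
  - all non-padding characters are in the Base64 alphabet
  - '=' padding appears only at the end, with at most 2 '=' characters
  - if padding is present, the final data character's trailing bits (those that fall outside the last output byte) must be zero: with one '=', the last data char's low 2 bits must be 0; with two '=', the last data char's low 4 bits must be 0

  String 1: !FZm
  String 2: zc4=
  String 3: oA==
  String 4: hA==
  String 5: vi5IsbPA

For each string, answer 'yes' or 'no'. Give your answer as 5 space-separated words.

Answer: no yes yes yes yes

Derivation:
String 1: '!FZm' → invalid (bad char(s): ['!'])
String 2: 'zc4=' → valid
String 3: 'oA==' → valid
String 4: 'hA==' → valid
String 5: 'vi5IsbPA' → valid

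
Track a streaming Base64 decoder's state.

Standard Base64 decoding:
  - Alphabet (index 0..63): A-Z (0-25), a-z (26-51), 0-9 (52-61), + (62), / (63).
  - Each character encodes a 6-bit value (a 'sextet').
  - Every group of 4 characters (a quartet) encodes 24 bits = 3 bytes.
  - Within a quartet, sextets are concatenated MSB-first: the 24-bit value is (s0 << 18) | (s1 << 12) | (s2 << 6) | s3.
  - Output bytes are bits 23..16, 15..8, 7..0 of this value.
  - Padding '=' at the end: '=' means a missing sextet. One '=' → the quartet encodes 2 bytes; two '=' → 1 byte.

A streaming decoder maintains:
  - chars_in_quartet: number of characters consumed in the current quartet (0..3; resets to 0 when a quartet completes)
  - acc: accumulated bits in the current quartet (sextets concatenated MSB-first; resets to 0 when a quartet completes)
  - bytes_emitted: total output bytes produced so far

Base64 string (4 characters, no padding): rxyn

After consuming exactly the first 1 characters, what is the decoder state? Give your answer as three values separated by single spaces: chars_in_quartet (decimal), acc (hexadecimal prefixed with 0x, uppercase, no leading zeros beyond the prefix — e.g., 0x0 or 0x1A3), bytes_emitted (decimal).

Answer: 1 0x2B 0

Derivation:
After char 0 ('r'=43): chars_in_quartet=1 acc=0x2B bytes_emitted=0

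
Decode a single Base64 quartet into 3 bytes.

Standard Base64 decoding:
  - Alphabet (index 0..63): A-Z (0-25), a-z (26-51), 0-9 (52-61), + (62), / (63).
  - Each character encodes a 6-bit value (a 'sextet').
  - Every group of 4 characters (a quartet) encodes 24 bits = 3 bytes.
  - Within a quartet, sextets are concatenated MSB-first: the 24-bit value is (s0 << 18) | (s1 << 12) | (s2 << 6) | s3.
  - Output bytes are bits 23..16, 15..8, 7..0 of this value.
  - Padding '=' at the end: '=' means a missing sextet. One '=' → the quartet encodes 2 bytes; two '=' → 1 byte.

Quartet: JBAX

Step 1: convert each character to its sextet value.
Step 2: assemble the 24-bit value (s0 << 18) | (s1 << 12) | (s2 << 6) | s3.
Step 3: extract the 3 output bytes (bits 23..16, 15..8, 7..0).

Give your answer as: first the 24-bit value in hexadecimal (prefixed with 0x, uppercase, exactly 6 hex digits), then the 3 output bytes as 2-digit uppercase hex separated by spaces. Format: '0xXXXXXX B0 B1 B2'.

Sextets: J=9, B=1, A=0, X=23
24-bit: (9<<18) | (1<<12) | (0<<6) | 23
      = 0x240000 | 0x001000 | 0x000000 | 0x000017
      = 0x241017
Bytes: (v>>16)&0xFF=24, (v>>8)&0xFF=10, v&0xFF=17

Answer: 0x241017 24 10 17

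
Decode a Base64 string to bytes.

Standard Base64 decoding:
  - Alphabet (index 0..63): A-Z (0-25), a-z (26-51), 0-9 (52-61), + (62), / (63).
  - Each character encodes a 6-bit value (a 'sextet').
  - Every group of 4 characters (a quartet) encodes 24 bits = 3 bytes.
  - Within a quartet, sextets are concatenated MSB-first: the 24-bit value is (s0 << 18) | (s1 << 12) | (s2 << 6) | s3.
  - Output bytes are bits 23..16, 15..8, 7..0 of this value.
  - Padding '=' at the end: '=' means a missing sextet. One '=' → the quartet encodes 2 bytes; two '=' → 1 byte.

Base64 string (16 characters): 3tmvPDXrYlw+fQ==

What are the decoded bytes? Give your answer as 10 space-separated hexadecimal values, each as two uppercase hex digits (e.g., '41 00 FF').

Answer: DE D9 AF 3C 35 EB 62 5C 3E 7D

Derivation:
After char 0 ('3'=55): chars_in_quartet=1 acc=0x37 bytes_emitted=0
After char 1 ('t'=45): chars_in_quartet=2 acc=0xDED bytes_emitted=0
After char 2 ('m'=38): chars_in_quartet=3 acc=0x37B66 bytes_emitted=0
After char 3 ('v'=47): chars_in_quartet=4 acc=0xDED9AF -> emit DE D9 AF, reset; bytes_emitted=3
After char 4 ('P'=15): chars_in_quartet=1 acc=0xF bytes_emitted=3
After char 5 ('D'=3): chars_in_quartet=2 acc=0x3C3 bytes_emitted=3
After char 6 ('X'=23): chars_in_quartet=3 acc=0xF0D7 bytes_emitted=3
After char 7 ('r'=43): chars_in_quartet=4 acc=0x3C35EB -> emit 3C 35 EB, reset; bytes_emitted=6
After char 8 ('Y'=24): chars_in_quartet=1 acc=0x18 bytes_emitted=6
After char 9 ('l'=37): chars_in_quartet=2 acc=0x625 bytes_emitted=6
After char 10 ('w'=48): chars_in_quartet=3 acc=0x18970 bytes_emitted=6
After char 11 ('+'=62): chars_in_quartet=4 acc=0x625C3E -> emit 62 5C 3E, reset; bytes_emitted=9
After char 12 ('f'=31): chars_in_quartet=1 acc=0x1F bytes_emitted=9
After char 13 ('Q'=16): chars_in_quartet=2 acc=0x7D0 bytes_emitted=9
Padding '==': partial quartet acc=0x7D0 -> emit 7D; bytes_emitted=10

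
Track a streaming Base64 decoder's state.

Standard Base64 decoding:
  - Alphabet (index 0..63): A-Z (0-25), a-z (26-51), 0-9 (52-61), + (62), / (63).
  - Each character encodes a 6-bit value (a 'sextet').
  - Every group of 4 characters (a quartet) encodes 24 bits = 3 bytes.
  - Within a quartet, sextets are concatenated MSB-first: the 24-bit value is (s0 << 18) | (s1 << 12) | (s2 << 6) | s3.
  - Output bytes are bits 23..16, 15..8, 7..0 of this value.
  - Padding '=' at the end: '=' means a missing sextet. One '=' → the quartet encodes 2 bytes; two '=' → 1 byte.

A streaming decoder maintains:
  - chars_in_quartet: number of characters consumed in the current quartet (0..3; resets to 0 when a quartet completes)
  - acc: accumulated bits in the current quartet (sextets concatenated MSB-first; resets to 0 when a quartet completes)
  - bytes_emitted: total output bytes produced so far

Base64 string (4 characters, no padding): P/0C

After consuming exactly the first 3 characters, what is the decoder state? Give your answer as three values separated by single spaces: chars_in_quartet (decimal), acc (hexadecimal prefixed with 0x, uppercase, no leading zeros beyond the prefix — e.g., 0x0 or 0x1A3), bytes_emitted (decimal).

After char 0 ('P'=15): chars_in_quartet=1 acc=0xF bytes_emitted=0
After char 1 ('/'=63): chars_in_quartet=2 acc=0x3FF bytes_emitted=0
After char 2 ('0'=52): chars_in_quartet=3 acc=0xFFF4 bytes_emitted=0

Answer: 3 0xFFF4 0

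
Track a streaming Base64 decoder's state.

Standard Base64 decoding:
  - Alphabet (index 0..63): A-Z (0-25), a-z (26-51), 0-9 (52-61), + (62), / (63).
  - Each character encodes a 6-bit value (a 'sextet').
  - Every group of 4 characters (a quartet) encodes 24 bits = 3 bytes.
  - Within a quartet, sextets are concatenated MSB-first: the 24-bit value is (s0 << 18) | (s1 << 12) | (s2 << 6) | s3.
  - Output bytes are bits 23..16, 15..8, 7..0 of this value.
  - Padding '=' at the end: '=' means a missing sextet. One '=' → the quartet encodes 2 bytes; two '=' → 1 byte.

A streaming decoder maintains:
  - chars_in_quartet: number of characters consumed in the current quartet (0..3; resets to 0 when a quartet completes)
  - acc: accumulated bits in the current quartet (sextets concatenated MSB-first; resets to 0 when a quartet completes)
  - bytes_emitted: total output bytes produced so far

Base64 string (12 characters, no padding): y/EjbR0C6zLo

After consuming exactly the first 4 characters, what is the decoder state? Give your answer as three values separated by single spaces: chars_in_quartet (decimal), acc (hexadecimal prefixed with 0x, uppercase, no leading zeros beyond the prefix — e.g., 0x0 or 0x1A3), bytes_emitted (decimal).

After char 0 ('y'=50): chars_in_quartet=1 acc=0x32 bytes_emitted=0
After char 1 ('/'=63): chars_in_quartet=2 acc=0xCBF bytes_emitted=0
After char 2 ('E'=4): chars_in_quartet=3 acc=0x32FC4 bytes_emitted=0
After char 3 ('j'=35): chars_in_quartet=4 acc=0xCBF123 -> emit CB F1 23, reset; bytes_emitted=3

Answer: 0 0x0 3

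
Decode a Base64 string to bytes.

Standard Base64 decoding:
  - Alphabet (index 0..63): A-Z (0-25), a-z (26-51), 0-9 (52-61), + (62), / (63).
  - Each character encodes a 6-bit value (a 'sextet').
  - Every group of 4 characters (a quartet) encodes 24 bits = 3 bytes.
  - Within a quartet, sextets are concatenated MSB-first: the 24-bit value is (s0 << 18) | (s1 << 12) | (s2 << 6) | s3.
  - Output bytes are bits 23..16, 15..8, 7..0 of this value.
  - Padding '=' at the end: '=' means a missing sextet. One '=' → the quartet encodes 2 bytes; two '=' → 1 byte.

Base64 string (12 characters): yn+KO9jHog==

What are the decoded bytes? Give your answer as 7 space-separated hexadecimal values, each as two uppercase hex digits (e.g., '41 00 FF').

After char 0 ('y'=50): chars_in_quartet=1 acc=0x32 bytes_emitted=0
After char 1 ('n'=39): chars_in_quartet=2 acc=0xCA7 bytes_emitted=0
After char 2 ('+'=62): chars_in_quartet=3 acc=0x329FE bytes_emitted=0
After char 3 ('K'=10): chars_in_quartet=4 acc=0xCA7F8A -> emit CA 7F 8A, reset; bytes_emitted=3
After char 4 ('O'=14): chars_in_quartet=1 acc=0xE bytes_emitted=3
After char 5 ('9'=61): chars_in_quartet=2 acc=0x3BD bytes_emitted=3
After char 6 ('j'=35): chars_in_quartet=3 acc=0xEF63 bytes_emitted=3
After char 7 ('H'=7): chars_in_quartet=4 acc=0x3BD8C7 -> emit 3B D8 C7, reset; bytes_emitted=6
After char 8 ('o'=40): chars_in_quartet=1 acc=0x28 bytes_emitted=6
After char 9 ('g'=32): chars_in_quartet=2 acc=0xA20 bytes_emitted=6
Padding '==': partial quartet acc=0xA20 -> emit A2; bytes_emitted=7

Answer: CA 7F 8A 3B D8 C7 A2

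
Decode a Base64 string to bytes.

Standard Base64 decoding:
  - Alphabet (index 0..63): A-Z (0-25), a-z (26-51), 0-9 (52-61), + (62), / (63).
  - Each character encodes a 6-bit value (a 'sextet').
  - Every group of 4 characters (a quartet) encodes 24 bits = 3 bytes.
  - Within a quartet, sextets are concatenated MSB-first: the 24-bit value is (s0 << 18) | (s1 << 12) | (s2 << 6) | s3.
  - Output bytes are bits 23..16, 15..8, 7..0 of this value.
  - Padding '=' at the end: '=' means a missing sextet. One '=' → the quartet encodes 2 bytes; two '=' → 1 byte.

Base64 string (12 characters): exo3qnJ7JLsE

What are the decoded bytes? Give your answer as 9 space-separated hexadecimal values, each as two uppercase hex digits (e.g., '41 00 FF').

After char 0 ('e'=30): chars_in_quartet=1 acc=0x1E bytes_emitted=0
After char 1 ('x'=49): chars_in_quartet=2 acc=0x7B1 bytes_emitted=0
After char 2 ('o'=40): chars_in_quartet=3 acc=0x1EC68 bytes_emitted=0
After char 3 ('3'=55): chars_in_quartet=4 acc=0x7B1A37 -> emit 7B 1A 37, reset; bytes_emitted=3
After char 4 ('q'=42): chars_in_quartet=1 acc=0x2A bytes_emitted=3
After char 5 ('n'=39): chars_in_quartet=2 acc=0xAA7 bytes_emitted=3
After char 6 ('J'=9): chars_in_quartet=3 acc=0x2A9C9 bytes_emitted=3
After char 7 ('7'=59): chars_in_quartet=4 acc=0xAA727B -> emit AA 72 7B, reset; bytes_emitted=6
After char 8 ('J'=9): chars_in_quartet=1 acc=0x9 bytes_emitted=6
After char 9 ('L'=11): chars_in_quartet=2 acc=0x24B bytes_emitted=6
After char 10 ('s'=44): chars_in_quartet=3 acc=0x92EC bytes_emitted=6
After char 11 ('E'=4): chars_in_quartet=4 acc=0x24BB04 -> emit 24 BB 04, reset; bytes_emitted=9

Answer: 7B 1A 37 AA 72 7B 24 BB 04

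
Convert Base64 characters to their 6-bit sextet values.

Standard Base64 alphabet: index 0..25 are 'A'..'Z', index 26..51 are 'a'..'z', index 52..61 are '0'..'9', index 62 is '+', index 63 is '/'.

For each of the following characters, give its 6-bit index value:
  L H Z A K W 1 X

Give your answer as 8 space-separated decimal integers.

Answer: 11 7 25 0 10 22 53 23

Derivation:
'L': A..Z range, ord('L') − ord('A') = 11
'H': A..Z range, ord('H') − ord('A') = 7
'Z': A..Z range, ord('Z') − ord('A') = 25
'A': A..Z range, ord('A') − ord('A') = 0
'K': A..Z range, ord('K') − ord('A') = 10
'W': A..Z range, ord('W') − ord('A') = 22
'1': 0..9 range, 52 + ord('1') − ord('0') = 53
'X': A..Z range, ord('X') − ord('A') = 23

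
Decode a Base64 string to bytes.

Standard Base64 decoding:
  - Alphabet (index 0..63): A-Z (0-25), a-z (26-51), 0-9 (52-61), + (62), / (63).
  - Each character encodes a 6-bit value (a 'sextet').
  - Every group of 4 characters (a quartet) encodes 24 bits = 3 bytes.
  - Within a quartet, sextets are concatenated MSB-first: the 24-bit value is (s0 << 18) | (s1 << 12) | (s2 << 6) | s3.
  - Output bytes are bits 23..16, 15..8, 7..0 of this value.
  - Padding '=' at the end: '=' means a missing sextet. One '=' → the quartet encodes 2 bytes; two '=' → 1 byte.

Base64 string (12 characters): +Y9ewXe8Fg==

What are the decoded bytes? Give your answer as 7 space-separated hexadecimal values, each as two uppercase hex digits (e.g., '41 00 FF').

After char 0 ('+'=62): chars_in_quartet=1 acc=0x3E bytes_emitted=0
After char 1 ('Y'=24): chars_in_quartet=2 acc=0xF98 bytes_emitted=0
After char 2 ('9'=61): chars_in_quartet=3 acc=0x3E63D bytes_emitted=0
After char 3 ('e'=30): chars_in_quartet=4 acc=0xF98F5E -> emit F9 8F 5E, reset; bytes_emitted=3
After char 4 ('w'=48): chars_in_quartet=1 acc=0x30 bytes_emitted=3
After char 5 ('X'=23): chars_in_quartet=2 acc=0xC17 bytes_emitted=3
After char 6 ('e'=30): chars_in_quartet=3 acc=0x305DE bytes_emitted=3
After char 7 ('8'=60): chars_in_quartet=4 acc=0xC177BC -> emit C1 77 BC, reset; bytes_emitted=6
After char 8 ('F'=5): chars_in_quartet=1 acc=0x5 bytes_emitted=6
After char 9 ('g'=32): chars_in_quartet=2 acc=0x160 bytes_emitted=6
Padding '==': partial quartet acc=0x160 -> emit 16; bytes_emitted=7

Answer: F9 8F 5E C1 77 BC 16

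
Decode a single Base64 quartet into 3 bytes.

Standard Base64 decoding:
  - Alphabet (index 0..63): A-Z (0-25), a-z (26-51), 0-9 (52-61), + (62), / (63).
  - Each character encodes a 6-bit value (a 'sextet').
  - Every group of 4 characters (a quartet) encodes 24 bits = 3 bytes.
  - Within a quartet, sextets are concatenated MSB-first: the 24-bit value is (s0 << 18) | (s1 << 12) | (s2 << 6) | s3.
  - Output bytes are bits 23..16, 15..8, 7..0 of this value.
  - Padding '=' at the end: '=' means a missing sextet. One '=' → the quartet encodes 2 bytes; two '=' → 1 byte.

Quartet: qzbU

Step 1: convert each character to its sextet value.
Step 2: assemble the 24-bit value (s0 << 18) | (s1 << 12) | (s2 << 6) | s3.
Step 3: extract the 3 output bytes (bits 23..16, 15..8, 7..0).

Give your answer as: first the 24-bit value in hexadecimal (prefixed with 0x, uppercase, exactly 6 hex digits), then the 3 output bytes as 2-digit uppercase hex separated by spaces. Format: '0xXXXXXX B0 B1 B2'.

Answer: 0xAB36D4 AB 36 D4

Derivation:
Sextets: q=42, z=51, b=27, U=20
24-bit: (42<<18) | (51<<12) | (27<<6) | 20
      = 0xA80000 | 0x033000 | 0x0006C0 | 0x000014
      = 0xAB36D4
Bytes: (v>>16)&0xFF=AB, (v>>8)&0xFF=36, v&0xFF=D4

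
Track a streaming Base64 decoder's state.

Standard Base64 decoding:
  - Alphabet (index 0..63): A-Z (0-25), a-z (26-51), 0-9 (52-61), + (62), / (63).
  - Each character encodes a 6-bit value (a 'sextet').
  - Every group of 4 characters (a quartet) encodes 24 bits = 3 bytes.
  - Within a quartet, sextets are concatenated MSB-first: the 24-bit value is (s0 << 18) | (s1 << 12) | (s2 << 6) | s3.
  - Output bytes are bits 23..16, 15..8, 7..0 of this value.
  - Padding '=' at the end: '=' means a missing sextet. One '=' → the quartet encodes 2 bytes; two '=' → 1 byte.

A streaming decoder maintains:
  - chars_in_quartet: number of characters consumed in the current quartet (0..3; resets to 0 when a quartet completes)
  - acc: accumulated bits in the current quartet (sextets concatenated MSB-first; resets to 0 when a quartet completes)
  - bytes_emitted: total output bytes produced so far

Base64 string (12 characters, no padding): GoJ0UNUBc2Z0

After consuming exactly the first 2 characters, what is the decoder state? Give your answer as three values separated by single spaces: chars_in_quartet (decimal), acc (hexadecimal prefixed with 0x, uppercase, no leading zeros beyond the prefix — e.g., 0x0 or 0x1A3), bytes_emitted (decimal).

Answer: 2 0x1A8 0

Derivation:
After char 0 ('G'=6): chars_in_quartet=1 acc=0x6 bytes_emitted=0
After char 1 ('o'=40): chars_in_quartet=2 acc=0x1A8 bytes_emitted=0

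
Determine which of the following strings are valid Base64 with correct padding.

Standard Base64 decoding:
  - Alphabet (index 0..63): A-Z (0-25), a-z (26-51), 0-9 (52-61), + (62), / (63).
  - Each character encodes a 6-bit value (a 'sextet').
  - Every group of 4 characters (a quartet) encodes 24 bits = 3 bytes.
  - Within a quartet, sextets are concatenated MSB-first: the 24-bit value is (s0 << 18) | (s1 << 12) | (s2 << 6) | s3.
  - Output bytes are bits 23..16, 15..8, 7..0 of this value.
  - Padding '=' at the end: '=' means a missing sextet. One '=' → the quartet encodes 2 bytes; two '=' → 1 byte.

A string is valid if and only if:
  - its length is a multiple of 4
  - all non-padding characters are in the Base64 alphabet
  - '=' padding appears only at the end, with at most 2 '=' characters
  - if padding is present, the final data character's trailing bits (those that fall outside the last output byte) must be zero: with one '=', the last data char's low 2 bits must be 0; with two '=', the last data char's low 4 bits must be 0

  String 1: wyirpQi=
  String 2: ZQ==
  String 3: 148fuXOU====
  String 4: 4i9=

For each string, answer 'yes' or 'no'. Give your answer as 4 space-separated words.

Answer: no yes no no

Derivation:
String 1: 'wyirpQi=' → invalid (bad trailing bits)
String 2: 'ZQ==' → valid
String 3: '148fuXOU====' → invalid (4 pad chars (max 2))
String 4: '4i9=' → invalid (bad trailing bits)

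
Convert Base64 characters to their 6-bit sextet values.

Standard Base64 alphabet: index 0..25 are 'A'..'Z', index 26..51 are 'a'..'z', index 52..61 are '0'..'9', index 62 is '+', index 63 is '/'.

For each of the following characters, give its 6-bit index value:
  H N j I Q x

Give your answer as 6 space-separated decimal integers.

Answer: 7 13 35 8 16 49

Derivation:
'H': A..Z range, ord('H') − ord('A') = 7
'N': A..Z range, ord('N') − ord('A') = 13
'j': a..z range, 26 + ord('j') − ord('a') = 35
'I': A..Z range, ord('I') − ord('A') = 8
'Q': A..Z range, ord('Q') − ord('A') = 16
'x': a..z range, 26 + ord('x') − ord('a') = 49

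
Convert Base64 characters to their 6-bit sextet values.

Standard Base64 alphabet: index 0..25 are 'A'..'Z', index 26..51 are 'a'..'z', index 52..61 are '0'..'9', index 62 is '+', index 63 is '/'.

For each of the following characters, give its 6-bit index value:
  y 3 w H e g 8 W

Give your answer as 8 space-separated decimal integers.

Answer: 50 55 48 7 30 32 60 22

Derivation:
'y': a..z range, 26 + ord('y') − ord('a') = 50
'3': 0..9 range, 52 + ord('3') − ord('0') = 55
'w': a..z range, 26 + ord('w') − ord('a') = 48
'H': A..Z range, ord('H') − ord('A') = 7
'e': a..z range, 26 + ord('e') − ord('a') = 30
'g': a..z range, 26 + ord('g') − ord('a') = 32
'8': 0..9 range, 52 + ord('8') − ord('0') = 60
'W': A..Z range, ord('W') − ord('A') = 22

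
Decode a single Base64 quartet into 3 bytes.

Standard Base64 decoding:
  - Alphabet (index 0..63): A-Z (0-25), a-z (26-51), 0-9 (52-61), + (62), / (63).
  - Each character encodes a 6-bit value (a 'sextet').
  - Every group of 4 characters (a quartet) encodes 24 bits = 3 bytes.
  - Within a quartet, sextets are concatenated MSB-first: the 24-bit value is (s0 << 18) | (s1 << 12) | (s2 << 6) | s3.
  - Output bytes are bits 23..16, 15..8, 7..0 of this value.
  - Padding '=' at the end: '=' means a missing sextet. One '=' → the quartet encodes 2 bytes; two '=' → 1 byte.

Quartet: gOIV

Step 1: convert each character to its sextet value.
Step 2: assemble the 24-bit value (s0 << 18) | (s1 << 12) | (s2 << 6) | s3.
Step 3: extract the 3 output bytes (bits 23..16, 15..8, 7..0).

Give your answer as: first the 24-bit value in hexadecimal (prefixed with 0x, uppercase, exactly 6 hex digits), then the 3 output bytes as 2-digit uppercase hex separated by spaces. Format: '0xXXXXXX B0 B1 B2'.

Answer: 0x80E215 80 E2 15

Derivation:
Sextets: g=32, O=14, I=8, V=21
24-bit: (32<<18) | (14<<12) | (8<<6) | 21
      = 0x800000 | 0x00E000 | 0x000200 | 0x000015
      = 0x80E215
Bytes: (v>>16)&0xFF=80, (v>>8)&0xFF=E2, v&0xFF=15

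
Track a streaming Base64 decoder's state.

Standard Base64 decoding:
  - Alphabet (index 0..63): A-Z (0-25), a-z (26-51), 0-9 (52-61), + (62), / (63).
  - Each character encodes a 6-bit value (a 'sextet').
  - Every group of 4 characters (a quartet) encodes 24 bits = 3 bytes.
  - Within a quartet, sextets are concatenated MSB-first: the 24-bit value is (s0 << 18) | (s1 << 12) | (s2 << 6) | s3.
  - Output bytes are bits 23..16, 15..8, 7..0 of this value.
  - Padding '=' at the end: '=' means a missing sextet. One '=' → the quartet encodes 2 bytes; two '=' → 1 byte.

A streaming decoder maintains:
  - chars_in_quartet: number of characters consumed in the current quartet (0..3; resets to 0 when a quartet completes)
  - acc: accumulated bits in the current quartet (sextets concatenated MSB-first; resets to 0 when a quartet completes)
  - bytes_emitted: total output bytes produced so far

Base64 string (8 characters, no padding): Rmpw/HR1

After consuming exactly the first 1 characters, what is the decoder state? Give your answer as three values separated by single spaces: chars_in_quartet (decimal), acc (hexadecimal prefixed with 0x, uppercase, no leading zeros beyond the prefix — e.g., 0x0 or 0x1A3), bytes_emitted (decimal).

Answer: 1 0x11 0

Derivation:
After char 0 ('R'=17): chars_in_quartet=1 acc=0x11 bytes_emitted=0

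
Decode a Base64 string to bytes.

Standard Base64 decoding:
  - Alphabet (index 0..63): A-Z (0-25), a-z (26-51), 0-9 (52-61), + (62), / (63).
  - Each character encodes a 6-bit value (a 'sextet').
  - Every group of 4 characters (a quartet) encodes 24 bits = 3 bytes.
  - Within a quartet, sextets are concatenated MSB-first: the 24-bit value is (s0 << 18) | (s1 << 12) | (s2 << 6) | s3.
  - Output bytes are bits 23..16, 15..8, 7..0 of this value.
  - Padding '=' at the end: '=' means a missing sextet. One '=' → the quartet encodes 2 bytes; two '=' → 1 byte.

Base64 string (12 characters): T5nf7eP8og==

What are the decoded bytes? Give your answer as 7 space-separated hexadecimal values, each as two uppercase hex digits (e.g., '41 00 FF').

After char 0 ('T'=19): chars_in_quartet=1 acc=0x13 bytes_emitted=0
After char 1 ('5'=57): chars_in_quartet=2 acc=0x4F9 bytes_emitted=0
After char 2 ('n'=39): chars_in_quartet=3 acc=0x13E67 bytes_emitted=0
After char 3 ('f'=31): chars_in_quartet=4 acc=0x4F99DF -> emit 4F 99 DF, reset; bytes_emitted=3
After char 4 ('7'=59): chars_in_quartet=1 acc=0x3B bytes_emitted=3
After char 5 ('e'=30): chars_in_quartet=2 acc=0xEDE bytes_emitted=3
After char 6 ('P'=15): chars_in_quartet=3 acc=0x3B78F bytes_emitted=3
After char 7 ('8'=60): chars_in_quartet=4 acc=0xEDE3FC -> emit ED E3 FC, reset; bytes_emitted=6
After char 8 ('o'=40): chars_in_quartet=1 acc=0x28 bytes_emitted=6
After char 9 ('g'=32): chars_in_quartet=2 acc=0xA20 bytes_emitted=6
Padding '==': partial quartet acc=0xA20 -> emit A2; bytes_emitted=7

Answer: 4F 99 DF ED E3 FC A2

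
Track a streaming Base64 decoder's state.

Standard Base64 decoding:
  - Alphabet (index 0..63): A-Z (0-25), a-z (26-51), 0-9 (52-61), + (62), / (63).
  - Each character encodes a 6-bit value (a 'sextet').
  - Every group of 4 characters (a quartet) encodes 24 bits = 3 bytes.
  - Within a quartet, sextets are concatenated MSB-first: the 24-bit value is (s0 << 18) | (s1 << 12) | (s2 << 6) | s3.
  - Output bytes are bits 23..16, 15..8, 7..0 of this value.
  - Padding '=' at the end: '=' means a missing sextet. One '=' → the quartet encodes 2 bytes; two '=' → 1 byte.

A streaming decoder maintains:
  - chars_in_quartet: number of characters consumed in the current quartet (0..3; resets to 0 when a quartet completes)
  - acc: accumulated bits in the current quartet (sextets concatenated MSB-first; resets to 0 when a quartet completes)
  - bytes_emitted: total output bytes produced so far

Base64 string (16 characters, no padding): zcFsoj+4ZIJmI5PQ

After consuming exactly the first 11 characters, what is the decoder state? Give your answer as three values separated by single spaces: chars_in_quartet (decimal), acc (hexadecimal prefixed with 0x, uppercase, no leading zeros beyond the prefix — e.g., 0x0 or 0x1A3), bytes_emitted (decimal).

After char 0 ('z'=51): chars_in_quartet=1 acc=0x33 bytes_emitted=0
After char 1 ('c'=28): chars_in_quartet=2 acc=0xCDC bytes_emitted=0
After char 2 ('F'=5): chars_in_quartet=3 acc=0x33705 bytes_emitted=0
After char 3 ('s'=44): chars_in_quartet=4 acc=0xCDC16C -> emit CD C1 6C, reset; bytes_emitted=3
After char 4 ('o'=40): chars_in_quartet=1 acc=0x28 bytes_emitted=3
After char 5 ('j'=35): chars_in_quartet=2 acc=0xA23 bytes_emitted=3
After char 6 ('+'=62): chars_in_quartet=3 acc=0x288FE bytes_emitted=3
After char 7 ('4'=56): chars_in_quartet=4 acc=0xA23FB8 -> emit A2 3F B8, reset; bytes_emitted=6
After char 8 ('Z'=25): chars_in_quartet=1 acc=0x19 bytes_emitted=6
After char 9 ('I'=8): chars_in_quartet=2 acc=0x648 bytes_emitted=6
After char 10 ('J'=9): chars_in_quartet=3 acc=0x19209 bytes_emitted=6

Answer: 3 0x19209 6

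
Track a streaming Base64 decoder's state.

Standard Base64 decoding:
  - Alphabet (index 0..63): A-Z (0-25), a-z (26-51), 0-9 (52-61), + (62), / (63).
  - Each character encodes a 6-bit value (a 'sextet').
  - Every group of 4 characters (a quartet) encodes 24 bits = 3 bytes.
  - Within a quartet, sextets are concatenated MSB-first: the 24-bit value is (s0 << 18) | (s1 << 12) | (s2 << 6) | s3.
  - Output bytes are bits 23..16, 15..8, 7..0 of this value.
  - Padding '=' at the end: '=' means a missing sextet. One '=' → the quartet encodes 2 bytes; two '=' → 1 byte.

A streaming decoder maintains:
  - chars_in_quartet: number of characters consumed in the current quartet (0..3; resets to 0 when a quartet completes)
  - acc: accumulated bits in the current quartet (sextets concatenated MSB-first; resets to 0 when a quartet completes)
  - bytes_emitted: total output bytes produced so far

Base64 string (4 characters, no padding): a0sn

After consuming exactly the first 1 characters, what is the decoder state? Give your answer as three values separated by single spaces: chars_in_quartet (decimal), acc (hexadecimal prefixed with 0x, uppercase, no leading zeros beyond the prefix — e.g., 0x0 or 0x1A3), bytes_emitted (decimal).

Answer: 1 0x1A 0

Derivation:
After char 0 ('a'=26): chars_in_quartet=1 acc=0x1A bytes_emitted=0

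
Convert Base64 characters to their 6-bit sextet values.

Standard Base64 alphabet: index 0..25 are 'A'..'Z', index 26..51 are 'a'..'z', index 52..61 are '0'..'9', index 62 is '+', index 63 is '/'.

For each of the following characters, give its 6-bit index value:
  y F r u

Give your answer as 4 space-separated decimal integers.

'y': a..z range, 26 + ord('y') − ord('a') = 50
'F': A..Z range, ord('F') − ord('A') = 5
'r': a..z range, 26 + ord('r') − ord('a') = 43
'u': a..z range, 26 + ord('u') − ord('a') = 46

Answer: 50 5 43 46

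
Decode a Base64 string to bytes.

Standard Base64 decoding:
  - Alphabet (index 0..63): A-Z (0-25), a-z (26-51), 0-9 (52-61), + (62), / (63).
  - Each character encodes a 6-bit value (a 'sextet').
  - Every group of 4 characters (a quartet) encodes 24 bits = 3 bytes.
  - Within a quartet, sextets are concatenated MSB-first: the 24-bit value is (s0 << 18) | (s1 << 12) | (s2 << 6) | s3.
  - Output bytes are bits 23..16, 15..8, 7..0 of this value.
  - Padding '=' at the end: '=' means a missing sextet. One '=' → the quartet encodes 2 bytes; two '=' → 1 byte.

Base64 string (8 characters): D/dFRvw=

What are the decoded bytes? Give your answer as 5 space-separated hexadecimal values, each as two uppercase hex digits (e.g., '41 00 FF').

Answer: 0F F7 45 46 FC

Derivation:
After char 0 ('D'=3): chars_in_quartet=1 acc=0x3 bytes_emitted=0
After char 1 ('/'=63): chars_in_quartet=2 acc=0xFF bytes_emitted=0
After char 2 ('d'=29): chars_in_quartet=3 acc=0x3FDD bytes_emitted=0
After char 3 ('F'=5): chars_in_quartet=4 acc=0xFF745 -> emit 0F F7 45, reset; bytes_emitted=3
After char 4 ('R'=17): chars_in_quartet=1 acc=0x11 bytes_emitted=3
After char 5 ('v'=47): chars_in_quartet=2 acc=0x46F bytes_emitted=3
After char 6 ('w'=48): chars_in_quartet=3 acc=0x11BF0 bytes_emitted=3
Padding '=': partial quartet acc=0x11BF0 -> emit 46 FC; bytes_emitted=5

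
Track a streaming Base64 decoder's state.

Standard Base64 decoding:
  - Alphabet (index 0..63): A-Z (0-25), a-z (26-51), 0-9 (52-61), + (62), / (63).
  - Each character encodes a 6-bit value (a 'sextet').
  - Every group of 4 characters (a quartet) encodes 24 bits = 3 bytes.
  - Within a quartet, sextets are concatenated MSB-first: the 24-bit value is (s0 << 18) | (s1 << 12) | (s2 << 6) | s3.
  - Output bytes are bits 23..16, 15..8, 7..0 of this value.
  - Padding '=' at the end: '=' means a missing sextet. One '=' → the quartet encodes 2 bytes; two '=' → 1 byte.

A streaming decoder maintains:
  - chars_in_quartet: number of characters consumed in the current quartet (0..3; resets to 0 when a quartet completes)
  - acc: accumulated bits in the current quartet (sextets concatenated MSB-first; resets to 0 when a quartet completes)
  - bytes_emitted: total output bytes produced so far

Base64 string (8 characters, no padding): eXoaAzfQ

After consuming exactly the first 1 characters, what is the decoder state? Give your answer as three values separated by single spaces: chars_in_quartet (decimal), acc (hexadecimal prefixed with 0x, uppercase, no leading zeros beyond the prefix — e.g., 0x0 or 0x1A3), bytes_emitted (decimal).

Answer: 1 0x1E 0

Derivation:
After char 0 ('e'=30): chars_in_quartet=1 acc=0x1E bytes_emitted=0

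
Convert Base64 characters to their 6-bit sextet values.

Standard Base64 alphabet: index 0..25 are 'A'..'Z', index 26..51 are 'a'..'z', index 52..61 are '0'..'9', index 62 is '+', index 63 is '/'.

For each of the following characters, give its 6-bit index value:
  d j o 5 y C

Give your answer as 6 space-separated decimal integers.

Answer: 29 35 40 57 50 2

Derivation:
'd': a..z range, 26 + ord('d') − ord('a') = 29
'j': a..z range, 26 + ord('j') − ord('a') = 35
'o': a..z range, 26 + ord('o') − ord('a') = 40
'5': 0..9 range, 52 + ord('5') − ord('0') = 57
'y': a..z range, 26 + ord('y') − ord('a') = 50
'C': A..Z range, ord('C') − ord('A') = 2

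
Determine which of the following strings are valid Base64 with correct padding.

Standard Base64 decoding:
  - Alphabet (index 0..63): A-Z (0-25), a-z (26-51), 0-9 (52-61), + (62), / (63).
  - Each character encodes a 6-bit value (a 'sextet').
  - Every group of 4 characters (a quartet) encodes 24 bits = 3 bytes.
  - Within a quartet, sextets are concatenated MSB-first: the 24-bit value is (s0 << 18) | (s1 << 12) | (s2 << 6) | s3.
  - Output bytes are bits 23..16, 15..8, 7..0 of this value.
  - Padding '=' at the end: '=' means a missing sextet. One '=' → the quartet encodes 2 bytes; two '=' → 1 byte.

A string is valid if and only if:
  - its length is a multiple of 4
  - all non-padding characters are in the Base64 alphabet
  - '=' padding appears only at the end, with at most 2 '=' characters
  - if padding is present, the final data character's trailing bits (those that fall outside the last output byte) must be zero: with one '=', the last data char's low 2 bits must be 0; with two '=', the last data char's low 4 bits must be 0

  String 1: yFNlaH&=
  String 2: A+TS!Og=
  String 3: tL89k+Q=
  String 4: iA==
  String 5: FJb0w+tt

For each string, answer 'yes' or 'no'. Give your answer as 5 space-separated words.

String 1: 'yFNlaH&=' → invalid (bad char(s): ['&'])
String 2: 'A+TS!Og=' → invalid (bad char(s): ['!'])
String 3: 'tL89k+Q=' → valid
String 4: 'iA==' → valid
String 5: 'FJb0w+tt' → valid

Answer: no no yes yes yes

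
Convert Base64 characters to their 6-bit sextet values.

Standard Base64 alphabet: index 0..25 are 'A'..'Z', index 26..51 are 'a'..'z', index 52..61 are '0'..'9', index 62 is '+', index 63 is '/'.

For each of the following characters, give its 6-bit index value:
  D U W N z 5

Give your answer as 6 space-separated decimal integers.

'D': A..Z range, ord('D') − ord('A') = 3
'U': A..Z range, ord('U') − ord('A') = 20
'W': A..Z range, ord('W') − ord('A') = 22
'N': A..Z range, ord('N') − ord('A') = 13
'z': a..z range, 26 + ord('z') − ord('a') = 51
'5': 0..9 range, 52 + ord('5') − ord('0') = 57

Answer: 3 20 22 13 51 57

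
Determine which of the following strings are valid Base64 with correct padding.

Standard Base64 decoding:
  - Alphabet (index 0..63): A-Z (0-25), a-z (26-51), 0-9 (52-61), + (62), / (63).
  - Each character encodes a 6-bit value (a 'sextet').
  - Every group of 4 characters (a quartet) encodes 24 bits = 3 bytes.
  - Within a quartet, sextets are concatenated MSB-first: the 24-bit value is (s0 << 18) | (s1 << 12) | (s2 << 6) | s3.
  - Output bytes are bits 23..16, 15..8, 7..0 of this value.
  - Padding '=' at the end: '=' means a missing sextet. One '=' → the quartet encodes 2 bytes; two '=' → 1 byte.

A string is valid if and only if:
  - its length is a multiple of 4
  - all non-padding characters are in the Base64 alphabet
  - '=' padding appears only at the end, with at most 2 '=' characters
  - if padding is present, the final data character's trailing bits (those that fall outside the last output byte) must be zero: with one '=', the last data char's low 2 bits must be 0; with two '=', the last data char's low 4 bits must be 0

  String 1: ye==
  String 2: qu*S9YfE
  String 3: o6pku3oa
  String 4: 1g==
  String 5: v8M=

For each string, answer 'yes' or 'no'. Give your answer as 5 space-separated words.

String 1: 'ye==' → invalid (bad trailing bits)
String 2: 'qu*S9YfE' → invalid (bad char(s): ['*'])
String 3: 'o6pku3oa' → valid
String 4: '1g==' → valid
String 5: 'v8M=' → valid

Answer: no no yes yes yes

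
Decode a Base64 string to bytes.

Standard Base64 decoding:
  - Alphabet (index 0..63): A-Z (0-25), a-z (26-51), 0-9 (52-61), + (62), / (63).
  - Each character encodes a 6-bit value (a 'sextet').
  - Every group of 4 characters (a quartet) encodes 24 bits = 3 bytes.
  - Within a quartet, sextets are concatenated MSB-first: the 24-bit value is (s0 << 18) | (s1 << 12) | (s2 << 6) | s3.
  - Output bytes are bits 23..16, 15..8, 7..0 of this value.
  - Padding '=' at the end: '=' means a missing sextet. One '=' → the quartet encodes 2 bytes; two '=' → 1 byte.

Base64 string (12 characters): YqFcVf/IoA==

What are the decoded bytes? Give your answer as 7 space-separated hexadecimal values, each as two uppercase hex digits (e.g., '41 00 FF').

After char 0 ('Y'=24): chars_in_quartet=1 acc=0x18 bytes_emitted=0
After char 1 ('q'=42): chars_in_quartet=2 acc=0x62A bytes_emitted=0
After char 2 ('F'=5): chars_in_quartet=3 acc=0x18A85 bytes_emitted=0
After char 3 ('c'=28): chars_in_quartet=4 acc=0x62A15C -> emit 62 A1 5C, reset; bytes_emitted=3
After char 4 ('V'=21): chars_in_quartet=1 acc=0x15 bytes_emitted=3
After char 5 ('f'=31): chars_in_quartet=2 acc=0x55F bytes_emitted=3
After char 6 ('/'=63): chars_in_quartet=3 acc=0x157FF bytes_emitted=3
After char 7 ('I'=8): chars_in_quartet=4 acc=0x55FFC8 -> emit 55 FF C8, reset; bytes_emitted=6
After char 8 ('o'=40): chars_in_quartet=1 acc=0x28 bytes_emitted=6
After char 9 ('A'=0): chars_in_quartet=2 acc=0xA00 bytes_emitted=6
Padding '==': partial quartet acc=0xA00 -> emit A0; bytes_emitted=7

Answer: 62 A1 5C 55 FF C8 A0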